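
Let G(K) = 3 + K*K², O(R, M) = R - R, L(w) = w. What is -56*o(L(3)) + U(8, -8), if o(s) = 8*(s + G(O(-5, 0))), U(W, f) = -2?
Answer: -2690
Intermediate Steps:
O(R, M) = 0
G(K) = 3 + K³
o(s) = 24 + 8*s (o(s) = 8*(s + (3 + 0³)) = 8*(s + (3 + 0)) = 8*(s + 3) = 8*(3 + s) = 24 + 8*s)
-56*o(L(3)) + U(8, -8) = -56*(24 + 8*3) - 2 = -56*(24 + 24) - 2 = -56*48 - 2 = -2688 - 2 = -2690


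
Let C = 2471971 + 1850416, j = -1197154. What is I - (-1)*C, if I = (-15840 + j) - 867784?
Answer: 2241609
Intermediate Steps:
C = 4322387
I = -2080778 (I = (-15840 - 1197154) - 867784 = -1212994 - 867784 = -2080778)
I - (-1)*C = -2080778 - (-1)*4322387 = -2080778 - 1*(-4322387) = -2080778 + 4322387 = 2241609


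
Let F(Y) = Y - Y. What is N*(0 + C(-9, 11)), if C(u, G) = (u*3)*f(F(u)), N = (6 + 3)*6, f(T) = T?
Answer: 0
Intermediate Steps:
F(Y) = 0
N = 54 (N = 9*6 = 54)
C(u, G) = 0 (C(u, G) = (u*3)*0 = (3*u)*0 = 0)
N*(0 + C(-9, 11)) = 54*(0 + 0) = 54*0 = 0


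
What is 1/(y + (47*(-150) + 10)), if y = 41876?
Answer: 1/34836 ≈ 2.8706e-5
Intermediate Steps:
1/(y + (47*(-150) + 10)) = 1/(41876 + (47*(-150) + 10)) = 1/(41876 + (-7050 + 10)) = 1/(41876 - 7040) = 1/34836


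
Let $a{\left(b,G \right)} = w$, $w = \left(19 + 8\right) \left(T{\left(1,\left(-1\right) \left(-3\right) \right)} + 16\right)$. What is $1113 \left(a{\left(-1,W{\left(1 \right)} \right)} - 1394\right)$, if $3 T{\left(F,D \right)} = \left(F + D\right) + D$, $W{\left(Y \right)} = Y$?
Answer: $-1000587$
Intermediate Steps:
$T{\left(F,D \right)} = \frac{F}{3} + \frac{2 D}{3}$ ($T{\left(F,D \right)} = \frac{\left(F + D\right) + D}{3} = \frac{\left(D + F\right) + D}{3} = \frac{F + 2 D}{3} = \frac{F}{3} + \frac{2 D}{3}$)
$w = 495$ ($w = \left(19 + 8\right) \left(\left(\frac{1}{3} \cdot 1 + \frac{2 \left(\left(-1\right) \left(-3\right)\right)}{3}\right) + 16\right) = 27 \left(\left(\frac{1}{3} + \frac{2}{3} \cdot 3\right) + 16\right) = 27 \left(\left(\frac{1}{3} + 2\right) + 16\right) = 27 \left(\frac{7}{3} + 16\right) = 27 \cdot \frac{55}{3} = 495$)
$a{\left(b,G \right)} = 495$
$1113 \left(a{\left(-1,W{\left(1 \right)} \right)} - 1394\right) = 1113 \left(495 - 1394\right) = 1113 \left(-899\right) = -1000587$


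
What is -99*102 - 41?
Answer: -10139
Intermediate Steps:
-99*102 - 41 = -10098 - 41 = -10139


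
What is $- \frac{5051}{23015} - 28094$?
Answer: $- \frac{646588461}{23015} \approx -28094.0$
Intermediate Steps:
$- \frac{5051}{23015} - 28094 = - \frac{646588461}{23015}$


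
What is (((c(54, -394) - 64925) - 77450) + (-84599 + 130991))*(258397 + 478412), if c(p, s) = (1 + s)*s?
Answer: 43367840931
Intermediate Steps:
c(p, s) = s*(1 + s)
(((c(54, -394) - 64925) - 77450) + (-84599 + 130991))*(258397 + 478412) = (((-394*(1 - 394) - 64925) - 77450) + (-84599 + 130991))*(258397 + 478412) = (((-394*(-393) - 64925) - 77450) + 46392)*736809 = (((154842 - 64925) - 77450) + 46392)*736809 = ((89917 - 77450) + 46392)*736809 = (12467 + 46392)*736809 = 58859*736809 = 43367840931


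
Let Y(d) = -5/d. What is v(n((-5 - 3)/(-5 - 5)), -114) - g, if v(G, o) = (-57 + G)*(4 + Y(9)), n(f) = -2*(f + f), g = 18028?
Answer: -820591/45 ≈ -18235.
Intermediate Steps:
n(f) = -4*f
v(G, o) = -589/3 + 31*G/9 (v(G, o) = (-57 + G)*(4 - 5/9) = (-57 + G)*(31/9) = -589/3 + 31*G/9)
v(n((-5 - 3)/(-5 - 5)), -114) - g = (-589/3 + 31*(-4*(-5 - 3)/(-5 - 5))/9) - 1*18028 = (-589/3 + 31*(-(-32)/(-10))/9) - 18028 = (-589/3 + 31*(-(-32)*(-1)/10)/9) - 18028 = (-589/3 + 31*(-4*4/5)/9) - 18028 = (-589/3 + (31/9)*(-16/5)) - 18028 = (-589/3 - 496/45) - 18028 = -9331/45 - 18028 = -820591/45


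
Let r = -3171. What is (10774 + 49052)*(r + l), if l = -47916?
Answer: -3056330862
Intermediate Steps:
(10774 + 49052)*(r + l) = (10774 + 49052)*(-3171 - 47916) = 59826*(-51087) = -3056330862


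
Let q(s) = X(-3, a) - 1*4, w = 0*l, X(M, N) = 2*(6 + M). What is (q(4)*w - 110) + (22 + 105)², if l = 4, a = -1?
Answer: 16019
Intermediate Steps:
X(M, N) = 12 + 2*M
w = 0 (w = 0*4 = 0)
q(s) = 2 (q(s) = (12 + 2*(-3)) - 1*4 = (12 - 6) - 4 = 6 - 4 = 2)
(q(4)*w - 110) + (22 + 105)² = (2*0 - 110) + (22 + 105)² = (0 - 110) + 127² = -110 + 16129 = 16019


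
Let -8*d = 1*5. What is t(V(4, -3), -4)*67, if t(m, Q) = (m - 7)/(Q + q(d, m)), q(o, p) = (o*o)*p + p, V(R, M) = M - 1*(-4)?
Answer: 25728/167 ≈ 154.06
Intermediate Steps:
V(R, M) = 4 + M (V(R, M) = M + 4 = 4 + M)
d = -5/8 ≈ -0.62500
q(o, p) = p + p*o² (q(o, p) = o²*p + p = p*o² + p = p + p*o²)
t(m, Q) = (-7 + m)/(Q + 89*m/64) (t(m, Q) = (m - 7)/(Q + m*(1 + (-5/8)²)) = (-7 + m)/(Q + m*(1 + 25/64)) = (-7 + m)/(Q + m*(89/64)) = (-7 + m)/(Q + 89*m/64))
t(V(4, -3), -4)*67 = (64*(-7 + (4 - 3))/(64*(-4) + 89*(4 - 3)))*67 = (64*(-7 + 1)/(-256 + 89*1))*67 = (64*(-6)/(-256 + 89))*67 = (64*(-6)/(-167))*67 = (64*(-1/167)*(-6))*67 = (384/167)*67 = 25728/167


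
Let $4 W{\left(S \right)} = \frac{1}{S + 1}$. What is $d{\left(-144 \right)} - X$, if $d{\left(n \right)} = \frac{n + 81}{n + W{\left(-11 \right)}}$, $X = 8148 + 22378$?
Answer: $- \frac{25122538}{823} \approx -30526.0$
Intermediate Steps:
$X = 30526$
$W{\left(S \right)} = \frac{1}{4 \left(1 + S\right)}$ ($W{\left(S \right)} = \frac{1}{4 \left(S + 1\right)} = \frac{1}{4 \left(1 + S\right)}$)
$d{\left(n \right)} = \frac{81 + n}{- \frac{1}{40} + n}$ ($d{\left(n \right)} = \frac{n + 81}{n + \frac{1}{4 \left(1 - 11\right)}} = \frac{81 + n}{n + \frac{1}{4 \left(-10\right)}} = \frac{81 + n}{n + \frac{1}{4} \left(- \frac{1}{10}\right)} = \frac{81 + n}{n - \frac{1}{40}} = \frac{81 + n}{- \frac{1}{40} + n}$)
$d{\left(-144 \right)} - X = \frac{40 \left(81 - 144\right)}{-1 + 40 \left(-144\right)} - 30526 = 40 \frac{1}{-1 - 5760} \left(-63\right) - 30526 = 40 \frac{1}{-5761} \left(-63\right) - 30526 = 40 \left(- \frac{1}{5761}\right) \left(-63\right) - 30526 = \frac{360}{823} - 30526 = - \frac{25122538}{823}$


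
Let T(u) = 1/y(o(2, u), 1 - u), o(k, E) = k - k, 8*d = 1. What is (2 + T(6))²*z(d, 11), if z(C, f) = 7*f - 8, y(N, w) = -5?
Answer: 5589/25 ≈ 223.56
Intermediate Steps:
d = ⅛ (d = (⅛)*1 = ⅛ ≈ 0.12500)
o(k, E) = 0
T(u) = -⅕ (T(u) = 1/(-5) = -⅕)
z(C, f) = -8 + 7*f
(2 + T(6))²*z(d, 11) = (2 - ⅕)²*(-8 + 7*11) = (9/5)²*(-8 + 77) = (81/25)*69 = 5589/25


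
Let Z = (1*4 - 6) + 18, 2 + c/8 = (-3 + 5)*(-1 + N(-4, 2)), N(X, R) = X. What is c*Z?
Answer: -1536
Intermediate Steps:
c = -96 (c = -16 + 8*((-3 + 5)*(-1 - 4)) = -16 + 8*(2*(-5)) = -16 + 8*(-10) = -16 - 80 = -96)
Z = 16 (Z = (4 - 6) + 18 = -2 + 18 = 16)
c*Z = -96*16 = -1536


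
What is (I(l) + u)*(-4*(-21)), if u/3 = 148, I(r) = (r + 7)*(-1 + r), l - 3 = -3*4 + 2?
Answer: 37296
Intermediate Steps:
l = -7 (l = 3 + (-3*4 + 2) = 3 + (-12 + 2) = 3 - 10 = -7)
I(r) = (-1 + r)*(7 + r) (I(r) = (7 + r)*(-1 + r) = (-1 + r)*(7 + r))
u = 444 (u = 3*148 = 444)
(I(l) + u)*(-4*(-21)) = ((-7 + (-7)**2 + 6*(-7)) + 444)*(-4*(-21)) = ((-7 + 49 - 42) + 444)*84 = (0 + 444)*84 = 444*84 = 37296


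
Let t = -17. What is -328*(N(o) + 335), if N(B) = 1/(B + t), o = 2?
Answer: -1647872/15 ≈ -1.0986e+5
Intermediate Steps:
N(B) = 1/(-17 + B) (N(B) = 1/(B - 17) = 1/(-17 + B))
-328*(N(o) + 335) = -328*(1/(-17 + 2) + 335) = -328*(1/(-15) + 335) = -328*(-1/15 + 335) = -328*5024/15 = -1647872/15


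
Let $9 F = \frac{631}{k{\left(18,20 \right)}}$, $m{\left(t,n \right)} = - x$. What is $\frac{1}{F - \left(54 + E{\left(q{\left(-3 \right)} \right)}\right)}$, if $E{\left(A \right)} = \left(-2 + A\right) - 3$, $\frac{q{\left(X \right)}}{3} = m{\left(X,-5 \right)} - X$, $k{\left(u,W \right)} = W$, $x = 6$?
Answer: $- \frac{180}{6569} \approx -0.027401$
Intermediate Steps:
$m{\left(t,n \right)} = -6$ ($m{\left(t,n \right)} = \left(-1\right) 6 = -6$)
$q{\left(X \right)} = -18 - 3 X$ ($q{\left(X \right)} = 3 \left(-6 - X\right) = -18 - 3 X$)
$E{\left(A \right)} = -5 + A$
$F = \frac{631}{180}$ ($F = \frac{631 \cdot \frac{1}{20}}{9} = \frac{1}{9} \cdot \frac{631}{20} = \frac{631}{180} \approx 3.5056$)
$\frac{1}{F - \left(54 + E{\left(q{\left(-3 \right)} \right)}\right)} = \frac{1}{\frac{631}{180} - \left(31 + 9\right)} = \frac{1}{\frac{631}{180} - 40} = \frac{1}{- \frac{6569}{180}} = - \frac{180}{6569}$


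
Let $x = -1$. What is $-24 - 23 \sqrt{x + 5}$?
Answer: $-70$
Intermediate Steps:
$-24 - 23 \sqrt{x + 5} = -24 - 23 \sqrt{-1 + 5} = -24 - 23 \sqrt{4} = -24 - 46 = -70$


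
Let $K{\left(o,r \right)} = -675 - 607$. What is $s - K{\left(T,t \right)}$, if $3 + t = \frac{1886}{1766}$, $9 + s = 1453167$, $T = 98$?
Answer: $1454440$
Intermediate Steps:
$s = 1453158$ ($s = -9 + 1453167 = 1453158$)
$t = - \frac{1706}{883}$ ($t = -3 + \frac{1886}{1766} = -3 + 1886 \cdot \frac{1}{1766} = -3 + \frac{943}{883} = - \frac{1706}{883} \approx -1.932$)
$K{\left(o,r \right)} = -1282$ ($K{\left(o,r \right)} = -675 - 607 = -1282$)
$s - K{\left(T,t \right)} = 1453158 - -1282 = 1453158 + 1282 = 1454440$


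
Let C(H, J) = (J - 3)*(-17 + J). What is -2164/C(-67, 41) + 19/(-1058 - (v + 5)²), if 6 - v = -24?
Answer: -137715/57836 ≈ -2.3811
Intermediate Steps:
v = 30 (v = 6 - 1*(-24) = 6 + 24 = 30)
C(H, J) = (-17 + J)*(-3 + J) (C(H, J) = (-3 + J)*(-17 + J) = (-17 + J)*(-3 + J))
-2164/C(-67, 41) + 19/(-1058 - (v + 5)²) = -2164/(51 + 41² - 20*41) + 19/(-1058 - (30 + 5)²) = -2164/(51 + 1681 - 820) + 19/(-1058 - 1*35²) = -2164/912 + 19/(-1058 - 1*1225) = -2164*1/912 + 19/(-1058 - 1225) = -541/228 + 19/(-2283) = -541/228 + 19*(-1/2283) = -541/228 - 19/2283 = -137715/57836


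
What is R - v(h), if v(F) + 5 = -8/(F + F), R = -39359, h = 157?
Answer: -6178574/157 ≈ -39354.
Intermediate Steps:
v(F) = -5 - 4/F (v(F) = -5 - 8/(F + F) = -5 - 8*1/(2*F) = -5 - 4/F)
R - v(h) = -39359 - (-5 - 4/157) = -39359 - 1*(-789/157) = -39359 + 789/157 = -6178574/157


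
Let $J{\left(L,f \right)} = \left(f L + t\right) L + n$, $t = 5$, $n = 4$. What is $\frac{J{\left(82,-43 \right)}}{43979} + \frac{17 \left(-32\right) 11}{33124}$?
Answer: $- \frac{188974334}{28014623} \approx -6.7456$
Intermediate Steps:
$J{\left(L,f \right)} = 4 + L \left(5 + L f\right)$ ($J{\left(L,f \right)} = \left(f L + 5\right) L + 4 = \left(L f + 5\right) L + 4 = \left(5 + L f\right) L + 4 = L \left(5 + L f\right) + 4 = 4 + L \left(5 + L f\right)$)
$\frac{J{\left(82,-43 \right)}}{43979} + \frac{17 \left(-32\right) 11}{33124} = \frac{4 + 5 \cdot 82 - 43 \cdot 82^{2}}{43979} + \frac{17 \left(-32\right) 11}{33124} = \left(4 + 410 - 289132\right) \frac{1}{43979} + \left(-544\right) 11 \cdot \frac{1}{33124} = \left(4 + 410 - 289132\right) \frac{1}{43979} - \frac{1496}{8281} = \left(-288718\right) \frac{1}{43979} - \frac{1496}{8281} = - \frac{288718}{43979} - \frac{1496}{8281} = - \frac{188974334}{28014623}$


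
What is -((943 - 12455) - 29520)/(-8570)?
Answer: -20516/4285 ≈ -4.7879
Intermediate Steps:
-((943 - 12455) - 29520)/(-8570) = -(-11512 - 29520)*(-1/8570) = -1*(-41032)*(-1/8570) = 41032*(-1/8570) = -20516/4285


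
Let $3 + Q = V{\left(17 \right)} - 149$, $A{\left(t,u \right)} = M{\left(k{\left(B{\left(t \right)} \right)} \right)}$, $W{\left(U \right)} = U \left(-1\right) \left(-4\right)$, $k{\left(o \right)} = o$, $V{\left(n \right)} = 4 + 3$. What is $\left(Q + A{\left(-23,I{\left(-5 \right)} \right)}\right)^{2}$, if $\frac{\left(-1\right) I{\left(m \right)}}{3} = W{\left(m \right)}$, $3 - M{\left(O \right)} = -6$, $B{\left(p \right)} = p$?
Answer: $18496$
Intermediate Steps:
$V{\left(n \right)} = 7$
$M{\left(O \right)} = 9$ ($M{\left(O \right)} = 3 - -6 = 3 + 6 = 9$)
$W{\left(U \right)} = 4 U$ ($W{\left(U \right)} = - U \left(-4\right) = 4 U$)
$I{\left(m \right)} = - 12 m$ ($I{\left(m \right)} = - 3 \cdot 4 m = - 12 m$)
$A{\left(t,u \right)} = 9$
$Q = -145$ ($Q = -3 + \left(7 - 149\right) = -3 - 142 = -145$)
$\left(Q + A{\left(-23,I{\left(-5 \right)} \right)}\right)^{2} = \left(-145 + 9\right)^{2} = \left(-136\right)^{2} = 18496$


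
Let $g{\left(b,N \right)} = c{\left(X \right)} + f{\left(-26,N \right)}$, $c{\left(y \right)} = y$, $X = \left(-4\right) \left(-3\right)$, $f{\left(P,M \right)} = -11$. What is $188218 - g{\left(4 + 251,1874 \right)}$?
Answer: $188217$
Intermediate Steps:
$X = 12$
$g{\left(b,N \right)} = 1$ ($g{\left(b,N \right)} = 12 - 11 = 1$)
$188218 - g{\left(4 + 251,1874 \right)} = 188218 - 1 = 188217$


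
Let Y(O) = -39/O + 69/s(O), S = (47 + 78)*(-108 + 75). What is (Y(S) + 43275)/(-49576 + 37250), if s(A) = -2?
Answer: -118911401/33896500 ≈ -3.5081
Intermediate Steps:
S = -4125 (S = 125*(-33) = -4125)
Y(O) = -69/2 - 39/O (Y(O) = -39/O + 69/(-2) = -39/O + 69*(-½) = -39/O - 69/2 = -69/2 - 39/O)
(Y(S) + 43275)/(-49576 + 37250) = ((-69/2 - 39/(-4125)) + 43275)/(-49576 + 37250) = ((-69/2 - 39*(-1/4125)) + 43275)/(-12326) = ((-69/2 + 13/1375) + 43275)*(-1/12326) = (-94849/2750 + 43275)*(-1/12326) = (118911401/2750)*(-1/12326) = -118911401/33896500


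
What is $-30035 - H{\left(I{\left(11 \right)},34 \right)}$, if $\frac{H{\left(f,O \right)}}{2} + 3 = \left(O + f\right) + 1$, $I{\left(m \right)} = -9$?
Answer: $-30081$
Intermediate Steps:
$H{\left(f,O \right)} = -4 + 2 O + 2 f$ ($H{\left(f,O \right)} = -6 + 2 \left(\left(O + f\right) + 1\right) = -6 + 2 \left(1 + O + f\right) = -6 + \left(2 + 2 O + 2 f\right) = -4 + 2 O + 2 f$)
$-30035 - H{\left(I{\left(11 \right)},34 \right)} = -30035 - \left(-4 + 2 \cdot 34 + 2 \left(-9\right)\right) = -30035 - \left(-4 + 68 - 18\right) = -30035 - 46 = -30081$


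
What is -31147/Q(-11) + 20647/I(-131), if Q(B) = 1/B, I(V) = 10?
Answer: 3446817/10 ≈ 3.4468e+5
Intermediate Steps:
-31147/Q(-11) + 20647/I(-131) = -31147/(1/(-11)) + 20647/10 = -31147/(-1/11) + 20647*(⅒) = -31147*(-11) + 20647/10 = 342617 + 20647/10 = 3446817/10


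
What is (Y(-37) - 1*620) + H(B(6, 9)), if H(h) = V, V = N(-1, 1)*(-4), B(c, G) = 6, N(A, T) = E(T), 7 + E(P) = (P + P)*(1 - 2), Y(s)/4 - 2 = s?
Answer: -724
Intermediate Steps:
Y(s) = 8 + 4*s
E(P) = -7 - 2*P (E(P) = -7 + (P + P)*(1 - 2) = -7 + (2*P)*(-1) = -7 - 2*P)
N(A, T) = -7 - 2*T
V = 36 (V = (-7 - 2*1)*(-4) = (-7 - 2)*(-4) = -9*(-4) = 36)
H(h) = 36
(Y(-37) - 1*620) + H(B(6, 9)) = ((8 + 4*(-37)) - 1*620) + 36 = ((8 - 148) - 620) + 36 = (-140 - 620) + 36 = -760 + 36 = -724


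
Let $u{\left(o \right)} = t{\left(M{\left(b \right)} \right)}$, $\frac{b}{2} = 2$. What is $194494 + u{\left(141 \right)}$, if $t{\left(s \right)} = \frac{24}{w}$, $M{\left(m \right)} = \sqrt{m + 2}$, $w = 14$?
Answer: $\frac{1361470}{7} \approx 1.945 \cdot 10^{5}$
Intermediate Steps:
$b = 4$ ($b = 2 \cdot 2 = 4$)
$M{\left(m \right)} = \sqrt{2 + m}$
$t{\left(s \right)} = \frac{12}{7}$ ($t{\left(s \right)} = \frac{24}{14} = 24 \cdot \frac{1}{14} = \frac{12}{7}$)
$u{\left(o \right)} = \frac{12}{7}$
$194494 + u{\left(141 \right)} = 194494 + \frac{12}{7} = \frac{1361470}{7}$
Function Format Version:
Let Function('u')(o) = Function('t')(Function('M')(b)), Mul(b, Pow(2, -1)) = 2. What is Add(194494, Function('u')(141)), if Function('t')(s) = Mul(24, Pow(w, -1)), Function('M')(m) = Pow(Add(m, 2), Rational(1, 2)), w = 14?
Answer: Rational(1361470, 7) ≈ 1.9450e+5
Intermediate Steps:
b = 4 (b = Mul(2, 2) = 4)
Function('M')(m) = Pow(Add(2, m), Rational(1, 2))
Function('t')(s) = Rational(12, 7) (Function('t')(s) = Mul(24, Pow(14, -1)) = Mul(24, Rational(1, 14)) = Rational(12, 7))
Function('u')(o) = Rational(12, 7)
Add(194494, Function('u')(141)) = Add(194494, Rational(12, 7)) = Rational(1361470, 7)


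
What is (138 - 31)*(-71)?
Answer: -7597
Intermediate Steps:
(138 - 31)*(-71) = 107*(-71) = -7597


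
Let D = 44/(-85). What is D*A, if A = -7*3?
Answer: 924/85 ≈ 10.871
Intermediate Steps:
A = -21
D = -44/85 (D = 44*(-1/85) = -44/85 ≈ -0.51765)
D*A = -44/85*(-21) = 924/85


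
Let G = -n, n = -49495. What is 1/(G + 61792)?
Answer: 1/111287 ≈ 8.9858e-6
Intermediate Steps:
G = 49495 (G = -1*(-49495) = 49495)
1/(G + 61792) = 1/(49495 + 61792) = 1/111287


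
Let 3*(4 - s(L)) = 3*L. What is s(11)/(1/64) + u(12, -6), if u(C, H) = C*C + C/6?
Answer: -302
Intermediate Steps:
s(L) = 4 - L
u(C, H) = C**2 + C/6 (u(C, H) = C**2 + C*(1/6) = C**2 + C/6)
s(11)/(1/64) + u(12, -6) = (4 - 1*11)/(1/64) + 12*(1/6 + 12) = (4 - 11)/(1/64) + 12*(73/6) = 64*(-7) + 146 = -448 + 146 = -302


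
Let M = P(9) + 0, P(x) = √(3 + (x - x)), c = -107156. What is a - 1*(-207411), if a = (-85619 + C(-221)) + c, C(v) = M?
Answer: 14636 + √3 ≈ 14638.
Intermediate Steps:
P(x) = √3 (P(x) = √(3 + 0) = √3)
M = √3 (M = √3 + 0 = √3 ≈ 1.7320)
C(v) = √3
a = -192775 + √3 (a = (-85619 + √3) - 107156 = -192775 + √3 ≈ -1.9277e+5)
a - 1*(-207411) = (-192775 + √3) - 1*(-207411) = (-192775 + √3) + 207411 = 14636 + √3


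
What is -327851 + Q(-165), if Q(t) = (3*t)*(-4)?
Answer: -325871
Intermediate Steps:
Q(t) = -12*t
-327851 + Q(-165) = -327851 - 12*(-165) = -327851 + 1980 = -325871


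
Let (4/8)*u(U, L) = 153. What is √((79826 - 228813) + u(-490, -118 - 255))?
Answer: I*√148681 ≈ 385.59*I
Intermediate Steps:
u(U, L) = 306 (u(U, L) = 2*153 = 306)
√((79826 - 228813) + u(-490, -118 - 255)) = √((79826 - 228813) + 306) = √(-148987 + 306) = √(-148681) = I*√148681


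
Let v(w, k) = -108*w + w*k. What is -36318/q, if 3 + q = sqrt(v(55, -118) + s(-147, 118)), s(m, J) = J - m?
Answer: 18159/2029 + 6053*I*sqrt(12165)/2029 ≈ 8.9497 + 329.04*I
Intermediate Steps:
v(w, k) = -108*w + k*w
q = -3 + I*sqrt(12165) (q = -3 + sqrt(55*(-108 - 118) + (118 - 1*(-147))) = -3 + sqrt(55*(-226) + (118 + 147)) = -3 + sqrt(-12430 + 265) = -3 + sqrt(-12165) = -3 + I*sqrt(12165) ≈ -3.0 + 110.3*I)
-36318/q = -36318/(-3 + I*sqrt(12165))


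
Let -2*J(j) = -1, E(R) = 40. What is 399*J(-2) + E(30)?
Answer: 479/2 ≈ 239.50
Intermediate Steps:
J(j) = ½ (J(j) = -½*(-1) = ½)
399*J(-2) + E(30) = 399*(½) + 40 = 399/2 + 40 = 479/2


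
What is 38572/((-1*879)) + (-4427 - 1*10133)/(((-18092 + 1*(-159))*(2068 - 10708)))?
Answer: -12671622959/288767322 ≈ -43.882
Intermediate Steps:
38572/((-1*879)) + (-4427 - 1*10133)/(((-18092 + 1*(-159))*(2068 - 10708))) = 38572/(-879) + (-4427 - 10133)/(((-18092 - 159)*(-8640))) = 38572*(-1/879) - 14560/((-18251*(-8640))) = -38572/879 - 14560/157688640 = -38572/879 - 14560*1/157688640 = -38572/879 - 91/985554 = -12671622959/288767322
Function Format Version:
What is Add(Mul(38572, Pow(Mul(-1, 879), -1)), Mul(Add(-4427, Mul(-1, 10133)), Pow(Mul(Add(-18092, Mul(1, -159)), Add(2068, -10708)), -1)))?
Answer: Rational(-12671622959, 288767322) ≈ -43.882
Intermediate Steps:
Add(Mul(38572, Pow(Mul(-1, 879), -1)), Mul(Add(-4427, Mul(-1, 10133)), Pow(Mul(Add(-18092, Mul(1, -159)), Add(2068, -10708)), -1))) = Add(Mul(38572, Pow(-879, -1)), Mul(Add(-4427, -10133), Pow(Mul(Add(-18092, -159), -8640), -1))) = Add(Mul(38572, Rational(-1, 879)), Mul(-14560, Pow(Mul(-18251, -8640), -1))) = Add(Rational(-38572, 879), Mul(-14560, Pow(157688640, -1))) = Add(Rational(-38572, 879), Mul(-14560, Rational(1, 157688640))) = Add(Rational(-38572, 879), Rational(-91, 985554)) = Rational(-12671622959, 288767322)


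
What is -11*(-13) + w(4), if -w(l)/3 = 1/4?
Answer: 569/4 ≈ 142.25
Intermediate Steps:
w(l) = -3/4
-11*(-13) + w(4) = -11*(-13) - 3/4 = 143 - 3/4 = 569/4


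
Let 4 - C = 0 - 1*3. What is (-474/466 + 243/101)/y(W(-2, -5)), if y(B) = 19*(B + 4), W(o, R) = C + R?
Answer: 5447/447127 ≈ 0.012182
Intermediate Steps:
C = 7 (C = 4 - (0 - 1*3) = 4 - (0 - 3) = 4 - 1*(-3) = 4 + 3 = 7)
W(o, R) = 7 + R
y(B) = 76 + 19*B (y(B) = 19*(4 + B) = 76 + 19*B)
(-474/466 + 243/101)/y(W(-2, -5)) = (-474/466 + 243/101)/(76 + 19*(7 - 5)) = (-474*1/466 + 243*(1/101))/(76 + 19*2) = (-237/233 + 243/101)/(76 + 38) = (32682/23533)/114 = (32682/23533)*(1/114) = 5447/447127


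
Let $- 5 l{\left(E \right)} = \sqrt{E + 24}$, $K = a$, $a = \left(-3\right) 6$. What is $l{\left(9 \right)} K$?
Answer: $\frac{18 \sqrt{33}}{5} \approx 20.68$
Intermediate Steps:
$a = -18$
$K = -18$
$l{\left(E \right)} = - \frac{\sqrt{24 + E}}{5}$ ($l{\left(E \right)} = - \frac{\sqrt{E + 24}}{5} = - \frac{\sqrt{24 + E}}{5}$)
$l{\left(9 \right)} K = - \frac{\sqrt{24 + 9}}{5} \left(-18\right) = - \frac{\sqrt{33}}{5} \left(-18\right) = \frac{18 \sqrt{33}}{5}$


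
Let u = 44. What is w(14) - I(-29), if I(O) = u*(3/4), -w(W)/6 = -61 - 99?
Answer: 927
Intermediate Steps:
w(W) = 960 (w(W) = -6*(-61 - 99) = -6*(-160) = 960)
I(O) = 33 (I(O) = 44*(3/4) = 44*(3*(¼)) = 44*(¾) = 33)
w(14) - I(-29) = 960 - 1*33 = 960 - 33 = 927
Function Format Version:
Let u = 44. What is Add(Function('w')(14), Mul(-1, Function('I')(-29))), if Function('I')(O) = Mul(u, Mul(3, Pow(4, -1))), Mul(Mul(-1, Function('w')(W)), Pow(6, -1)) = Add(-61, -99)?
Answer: 927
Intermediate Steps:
Function('w')(W) = 960 (Function('w')(W) = Mul(-6, Add(-61, -99)) = Mul(-6, -160) = 960)
Function('I')(O) = 33 (Function('I')(O) = Mul(44, Mul(3, Pow(4, -1))) = Mul(44, Mul(3, Rational(1, 4))) = Mul(44, Rational(3, 4)) = 33)
Add(Function('w')(14), Mul(-1, Function('I')(-29))) = Add(960, Mul(-1, 33)) = Add(960, -33) = 927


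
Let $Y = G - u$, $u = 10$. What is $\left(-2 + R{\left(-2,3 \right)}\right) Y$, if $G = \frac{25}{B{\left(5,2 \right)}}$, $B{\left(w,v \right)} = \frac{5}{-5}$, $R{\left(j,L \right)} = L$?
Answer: $-35$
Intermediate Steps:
$B{\left(w,v \right)} = -1$ ($B{\left(w,v \right)} = 5 \left(- \frac{1}{5}\right) = -1$)
$G = -25$ ($G = \frac{25}{-1} = 25 \left(-1\right) = -25$)
$Y = -35$ ($Y = -25 - 10 = -35$)
$\left(-2 + R{\left(-2,3 \right)}\right) Y = \left(-2 + 3\right) \left(-35\right) = 1 \left(-35\right) = -35$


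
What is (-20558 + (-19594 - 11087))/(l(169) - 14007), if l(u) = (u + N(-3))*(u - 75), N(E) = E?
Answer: -51239/1597 ≈ -32.085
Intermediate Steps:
l(u) = (-75 + u)*(-3 + u) (l(u) = (u - 3)*(u - 75) = (-3 + u)*(-75 + u) = (-75 + u)*(-3 + u))
(-20558 + (-19594 - 11087))/(l(169) - 14007) = (-20558 + (-19594 - 11087))/((225 + 169² - 78*169) - 14007) = (-20558 - 30681)/((225 + 28561 - 13182) - 14007) = -51239/(15604 - 14007) = -51239/1597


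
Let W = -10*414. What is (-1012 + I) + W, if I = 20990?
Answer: 15838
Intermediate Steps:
W = -4140
(-1012 + I) + W = (-1012 + 20990) - 4140 = 19978 - 4140 = 15838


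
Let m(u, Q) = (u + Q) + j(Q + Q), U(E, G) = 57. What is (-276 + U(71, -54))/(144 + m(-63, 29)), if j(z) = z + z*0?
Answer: -73/56 ≈ -1.3036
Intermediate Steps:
j(z) = z (j(z) = z + 0 = z)
m(u, Q) = u + 3*Q (m(u, Q) = (u + Q) + (Q + Q) = (Q + u) + 2*Q = u + 3*Q)
(-276 + U(71, -54))/(144 + m(-63, 29)) = (-276 + 57)/(144 + (-63 + 3*29)) = -219/(144 + (-63 + 87)) = -219/(144 + 24) = -219/168 = -219*1/168 = -73/56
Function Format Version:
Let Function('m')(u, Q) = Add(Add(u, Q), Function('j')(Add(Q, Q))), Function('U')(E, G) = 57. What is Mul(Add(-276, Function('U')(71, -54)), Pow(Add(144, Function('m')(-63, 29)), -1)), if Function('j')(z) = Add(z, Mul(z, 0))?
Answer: Rational(-73, 56) ≈ -1.3036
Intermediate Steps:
Function('j')(z) = z (Function('j')(z) = Add(z, 0) = z)
Function('m')(u, Q) = Add(u, Mul(3, Q)) (Function('m')(u, Q) = Add(Add(u, Q), Add(Q, Q)) = Add(Add(Q, u), Mul(2, Q)) = Add(u, Mul(3, Q)))
Mul(Add(-276, Function('U')(71, -54)), Pow(Add(144, Function('m')(-63, 29)), -1)) = Mul(Add(-276, 57), Pow(Add(144, Add(-63, Mul(3, 29))), -1)) = Mul(-219, Pow(Add(144, Add(-63, 87)), -1)) = Mul(-219, Pow(Add(144, 24), -1)) = Mul(-219, Pow(168, -1)) = Mul(-219, Rational(1, 168)) = Rational(-73, 56)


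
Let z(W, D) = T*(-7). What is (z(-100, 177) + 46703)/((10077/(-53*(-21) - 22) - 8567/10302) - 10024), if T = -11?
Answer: -525782967960/112570100911 ≈ -4.6707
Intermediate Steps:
z(W, D) = 77 (z(W, D) = -11*(-7) = 77)
(z(-100, 177) + 46703)/((10077/(-53*(-21) - 22) - 8567/10302) - 10024) = (77 + 46703)/((10077/(-53*(-21) - 22) - 8567/10302) - 10024) = 46780/((10077/(1113 - 22) - 8567*1/10302) - 10024) = 46780/((10077/1091 - 8567/10302) - 10024) = 46780/(94466657/11239482 - 10024) = 46780/(-112570100911/11239482) = 46780*(-11239482/112570100911) = -525782967960/112570100911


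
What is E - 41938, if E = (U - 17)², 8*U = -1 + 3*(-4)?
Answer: -2661831/64 ≈ -41591.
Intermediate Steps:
U = -13/8 (U = (-1 + 3*(-4))/8 = (-1 - 12)/8 = (⅛)*(-13) = -13/8 ≈ -1.6250)
E = 22201/64 (E = (-13/8 - 17)² = (-149/8)² = 22201/64 ≈ 346.89)
E - 41938 = 22201/64 - 41938 = -2661831/64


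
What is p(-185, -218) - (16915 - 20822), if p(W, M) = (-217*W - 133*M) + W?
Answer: 72861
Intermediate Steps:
p(W, M) = -216*W - 133*M
p(-185, -218) - (16915 - 20822) = (-216*(-185) - 133*(-218)) - (16915 - 20822) = (39960 + 28994) - 1*(-3907) = 68954 + 3907 = 72861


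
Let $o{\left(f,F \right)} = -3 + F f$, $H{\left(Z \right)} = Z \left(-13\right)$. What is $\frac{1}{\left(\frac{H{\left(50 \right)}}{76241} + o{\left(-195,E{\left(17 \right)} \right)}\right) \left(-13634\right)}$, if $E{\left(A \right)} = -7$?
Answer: $- \frac{76241}{1415748997328} \approx -5.3852 \cdot 10^{-8}$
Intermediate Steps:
$H{\left(Z \right)} = - 13 Z$
$\frac{1}{\left(\frac{H{\left(50 \right)}}{76241} + o{\left(-195,E{\left(17 \right)} \right)}\right) \left(-13634\right)} = \frac{1}{\left(\frac{\left(-13\right) 50}{76241} - -1362\right) \left(-13634\right)} = \frac{1}{\left(-650\right) \frac{1}{76241} + \left(-3 + 1365\right)} \left(- \frac{1}{13634}\right) = \frac{1}{- \frac{650}{76241} + 1362} \left(- \frac{1}{13634}\right) = \frac{1}{\frac{103839592}{76241}} \left(- \frac{1}{13634}\right) = \frac{76241}{103839592} \left(- \frac{1}{13634}\right) = - \frac{76241}{1415748997328}$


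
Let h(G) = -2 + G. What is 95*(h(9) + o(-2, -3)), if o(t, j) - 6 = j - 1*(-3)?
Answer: 1235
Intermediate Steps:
o(t, j) = 9 + j (o(t, j) = 6 + (j - 1*(-3)) = 6 + (j + 3) = 6 + (3 + j) = 9 + j)
95*(h(9) + o(-2, -3)) = 95*((-2 + 9) + (9 - 3)) = 95*(7 + 6) = 95*13 = 1235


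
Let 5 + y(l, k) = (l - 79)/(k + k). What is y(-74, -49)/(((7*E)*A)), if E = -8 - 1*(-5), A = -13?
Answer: -337/26754 ≈ -0.012596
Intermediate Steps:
y(l, k) = -5 + (-79 + l)/(2*k) (y(l, k) = -5 + (l - 79)/(k + k) = -5 + (-79 + l)/((2*k)) = -5 + (-79 + l)*(1/(2*k)) = -5 + (-79 + l)/(2*k))
E = -3 (E = -8 + 5 = -3)
y(-74, -49)/(((7*E)*A)) = ((1/2)*(-79 - 74 - 10*(-49))/(-49))/(((7*(-3))*(-13))) = ((1/2)*(-1/49)*(-79 - 74 + 490))/((-21*(-13))) = ((1/2)*(-1/49)*337)/273 = -337/98*1/273 = -337/26754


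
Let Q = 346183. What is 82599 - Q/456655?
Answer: 37718900162/456655 ≈ 82598.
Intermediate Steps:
82599 - Q/456655 = 82599 - 346183/456655 = 37718900162/456655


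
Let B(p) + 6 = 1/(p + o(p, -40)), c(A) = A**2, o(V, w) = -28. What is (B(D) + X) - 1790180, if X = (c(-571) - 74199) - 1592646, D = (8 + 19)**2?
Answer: -2194823989/701 ≈ -3.1310e+6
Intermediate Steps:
D = 729 (D = 27**2 = 729)
B(p) = -6 + 1/(-28 + p) (B(p) = -6 + 1/(p - 28) = -6 + 1/(-28 + p))
X = -1340804 (X = ((-571)**2 - 74199) - 1592646 = (326041 - 74199) - 1592646 = 251842 - 1592646 = -1340804)
(B(D) + X) - 1790180 = ((169 - 6*729)/(-28 + 729) - 1340804) - 1790180 = ((169 - 4374)/701 - 1340804) - 1790180 = ((1/701)*(-4205) - 1340804) - 1790180 = (-4205/701 - 1340804) - 1790180 = -939907809/701 - 1790180 = -2194823989/701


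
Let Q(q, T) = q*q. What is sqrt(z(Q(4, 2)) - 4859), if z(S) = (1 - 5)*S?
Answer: 3*I*sqrt(547) ≈ 70.164*I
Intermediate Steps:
Q(q, T) = q**2
z(S) = -4*S
sqrt(z(Q(4, 2)) - 4859) = sqrt(-4*4**2 - 4859) = sqrt(-4*16 - 4859) = sqrt(-64 - 4859) = sqrt(-4923) = 3*I*sqrt(547)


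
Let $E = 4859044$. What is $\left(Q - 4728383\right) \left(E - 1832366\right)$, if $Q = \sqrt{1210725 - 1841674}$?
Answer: $-14311292801674 + 3026678 i \sqrt{630949} \approx -1.4311 \cdot 10^{13} + 2.4042 \cdot 10^{9} i$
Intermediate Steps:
$Q = i \sqrt{630949}$ ($Q = \sqrt{-630949} = i \sqrt{630949} \approx 794.32 i$)
$\left(Q - 4728383\right) \left(E - 1832366\right) = \left(i \sqrt{630949} - 4728383\right) \left(4859044 - 1832366\right) = \left(-4728383 + i \sqrt{630949}\right) 3026678 = -14311292801674 + 3026678 i \sqrt{630949}$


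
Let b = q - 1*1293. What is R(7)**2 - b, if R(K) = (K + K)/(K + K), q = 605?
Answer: 689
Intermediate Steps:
R(K) = 1 (R(K) = (2*K)/((2*K)) = (2*K)*(1/(2*K)) = 1)
b = -688 (b = 605 - 1*1293 = 605 - 1293 = -688)
R(7)**2 - b = 1**2 - 1*(-688) = 1 + 688 = 689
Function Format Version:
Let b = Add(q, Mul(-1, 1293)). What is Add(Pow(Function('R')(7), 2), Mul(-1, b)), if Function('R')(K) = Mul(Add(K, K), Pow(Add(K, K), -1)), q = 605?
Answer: 689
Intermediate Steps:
Function('R')(K) = 1 (Function('R')(K) = Mul(Mul(2, K), Pow(Mul(2, K), -1)) = Mul(Mul(2, K), Mul(Rational(1, 2), Pow(K, -1))) = 1)
b = -688 (b = Add(605, Mul(-1, 1293)) = Add(605, -1293) = -688)
Add(Pow(Function('R')(7), 2), Mul(-1, b)) = Add(Pow(1, 2), Mul(-1, -688)) = Add(1, 688) = 689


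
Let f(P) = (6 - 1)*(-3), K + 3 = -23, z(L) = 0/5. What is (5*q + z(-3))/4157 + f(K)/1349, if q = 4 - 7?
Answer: -82590/5607793 ≈ -0.014728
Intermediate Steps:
z(L) = 0 (z(L) = 0*(⅕) = 0)
q = -3
K = -26 (K = -3 - 23 = -26)
f(P) = -15 (f(P) = 5*(-3) = -15)
(5*q + z(-3))/4157 + f(K)/1349 = (5*(-3) + 0)/4157 - 15/1349 = (-15 + 0)*(1/4157) - 15*1/1349 = -15*1/4157 - 15/1349 = -15/4157 - 15/1349 = -82590/5607793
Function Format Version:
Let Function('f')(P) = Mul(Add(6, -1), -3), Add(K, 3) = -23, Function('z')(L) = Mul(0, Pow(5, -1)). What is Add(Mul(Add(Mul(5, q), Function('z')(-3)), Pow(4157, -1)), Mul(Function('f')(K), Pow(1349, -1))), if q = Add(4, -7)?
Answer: Rational(-82590, 5607793) ≈ -0.014728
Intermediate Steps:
Function('z')(L) = 0 (Function('z')(L) = Mul(0, Rational(1, 5)) = 0)
q = -3
K = -26 (K = Add(-3, -23) = -26)
Function('f')(P) = -15 (Function('f')(P) = Mul(5, -3) = -15)
Add(Mul(Add(Mul(5, q), Function('z')(-3)), Pow(4157, -1)), Mul(Function('f')(K), Pow(1349, -1))) = Add(Mul(Add(Mul(5, -3), 0), Pow(4157, -1)), Mul(-15, Pow(1349, -1))) = Add(Mul(Add(-15, 0), Rational(1, 4157)), Mul(-15, Rational(1, 1349))) = Add(Mul(-15, Rational(1, 4157)), Rational(-15, 1349)) = Add(Rational(-15, 4157), Rational(-15, 1349)) = Rational(-82590, 5607793)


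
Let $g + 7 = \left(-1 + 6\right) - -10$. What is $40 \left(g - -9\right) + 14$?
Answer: $694$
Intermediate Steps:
$g = 8$ ($g = -7 + \left(\left(-1 + 6\right) - -10\right) = -7 + \left(5 + 10\right) = -7 + 15 = 8$)
$40 \left(g - -9\right) + 14 = 40 \left(8 - -9\right) + 14 = 40 \left(8 + 9\right) + 14 = 40 \cdot 17 + 14 = 680 + 14 = 694$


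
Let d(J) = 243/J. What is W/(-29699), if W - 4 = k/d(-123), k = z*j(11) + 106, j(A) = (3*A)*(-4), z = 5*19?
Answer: -510118/2405619 ≈ -0.21205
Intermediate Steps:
z = 95
j(A) = -12*A
k = -12434 (k = 95*(-12*11) + 106 = 95*(-132) + 106 = -12540 + 106 = -12434)
W = 510118/81 (W = 4 - 12434/(243/(-123)) = 4 - 12434/(243*(-1/123)) = 4 - 12434/(-81/41) = 4 - 12434*(-41/81) = 4 + 509794/81 = 510118/81 ≈ 6297.8)
W/(-29699) = (510118/81)/(-29699) = (510118/81)*(-1/29699) = -510118/2405619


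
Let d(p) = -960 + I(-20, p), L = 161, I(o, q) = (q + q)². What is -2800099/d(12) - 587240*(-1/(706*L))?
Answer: 159250776547/21823872 ≈ 7297.1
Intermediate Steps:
I(o, q) = 4*q² (I(o, q) = (2*q)² = 4*q²)
d(p) = -960 + 4*p²
-2800099/d(12) - 587240*(-1/(706*L)) = -2800099/(-960 + 4*12²) - 587240/((-706*161)) = -2800099/(-960 + 4*144) - 587240/(-113666) = -2800099/(-960 + 576) - 587240*(-1/113666) = -2800099/(-384) + 293620/56833 = -2800099*(-1/384) + 293620/56833 = 2800099/384 + 293620/56833 = 159250776547/21823872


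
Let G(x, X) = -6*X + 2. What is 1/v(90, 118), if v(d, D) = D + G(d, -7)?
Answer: 1/162 ≈ 0.0061728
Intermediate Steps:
G(x, X) = 2 - 6*X
v(d, D) = 44 + D (v(d, D) = D + (2 - 6*(-7)) = D + (2 + 42) = D + 44 = 44 + D)
1/v(90, 118) = 1/(44 + 118) = 1/162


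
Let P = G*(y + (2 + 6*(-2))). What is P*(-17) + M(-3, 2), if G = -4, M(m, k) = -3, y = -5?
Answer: -1023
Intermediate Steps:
P = 60 (P = -4*(-5 + (2 + 6*(-2))) = -4*(-5 + (2 - 12)) = -4*(-5 - 10) = -4*(-15) = 60)
P*(-17) + M(-3, 2) = 60*(-17) - 3 = -1020 - 3 = -1023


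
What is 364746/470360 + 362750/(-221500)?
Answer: -89831851/104184740 ≈ -0.86224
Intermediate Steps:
364746/470360 + 362750/(-221500) = 364746*(1/470360) + 362750*(-1/221500) = 182373/235180 - 1451/886 = -89831851/104184740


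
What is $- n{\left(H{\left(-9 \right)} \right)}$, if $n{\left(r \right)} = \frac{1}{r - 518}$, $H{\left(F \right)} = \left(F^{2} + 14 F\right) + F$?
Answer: $\frac{1}{572} \approx 0.0017483$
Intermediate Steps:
$H{\left(F \right)} = F^{2} + 15 F$
$n{\left(r \right)} = \frac{1}{-518 + r}$
$- n{\left(H{\left(-9 \right)} \right)} = - \frac{1}{-518 - 9 \left(15 - 9\right)} = - \frac{1}{-518 - 54} = - \frac{1}{-572} = \left(-1\right) \left(- \frac{1}{572}\right) = \frac{1}{572}$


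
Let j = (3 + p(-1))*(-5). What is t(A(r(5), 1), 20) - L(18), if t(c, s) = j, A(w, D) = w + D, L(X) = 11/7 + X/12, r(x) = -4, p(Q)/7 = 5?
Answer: -2703/14 ≈ -193.07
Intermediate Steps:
p(Q) = 35 (p(Q) = 7*5 = 35)
L(X) = 11/7 + X/12 (L(X) = 11*(1/7) + X*(1/12) = 11/7 + X/12)
A(w, D) = D + w
j = -190 (j = (3 + 35)*(-5) = 38*(-5) = -190)
t(c, s) = -190
t(A(r(5), 1), 20) - L(18) = -190 - (11/7 + (1/12)*18) = -190 - (11/7 + 3/2) = -190 - 1*43/14 = -190 - 43/14 = -2703/14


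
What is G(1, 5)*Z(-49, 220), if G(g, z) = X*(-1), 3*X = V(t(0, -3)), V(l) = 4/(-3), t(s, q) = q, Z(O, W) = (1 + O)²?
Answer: 1024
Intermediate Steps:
V(l) = -4/3 (V(l) = 4*(-⅓) = -4/3)
X = -4/9 (X = (⅓)*(-4/3) = -4/9 ≈ -0.44444)
G(g, z) = 4/9 (G(g, z) = -4/9*(-1) = 4/9)
G(1, 5)*Z(-49, 220) = 4*(1 - 49)²/9 = (4/9)*(-48)² = (4/9)*2304 = 1024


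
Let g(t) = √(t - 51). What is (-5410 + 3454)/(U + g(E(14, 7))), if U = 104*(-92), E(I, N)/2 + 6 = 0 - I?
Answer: 1439616/7042055 + 1956*I*√91/91546715 ≈ 0.20443 + 0.00020382*I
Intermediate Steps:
E(I, N) = -12 - 2*I (E(I, N) = -12 + 2*(0 - I) = -12 + 2*(-I) = -12 - 2*I)
U = -9568
g(t) = √(-51 + t)
(-5410 + 3454)/(U + g(E(14, 7))) = (-5410 + 3454)/(-9568 + √(-51 + (-12 - 2*14))) = -1956/(-9568 + √(-51 + (-12 - 28))) = -1956/(-9568 + √(-51 - 40)) = -1956/(-9568 + √(-91)) = -1956/(-9568 + I*√91)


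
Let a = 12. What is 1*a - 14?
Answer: -2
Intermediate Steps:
1*a - 14 = 1*12 - 14 = 12 - 14 = -2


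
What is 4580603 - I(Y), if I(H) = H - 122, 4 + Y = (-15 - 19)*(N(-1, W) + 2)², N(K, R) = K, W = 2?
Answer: 4580763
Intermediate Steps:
Y = -38 (Y = -4 + (-15 - 19)*(-1 + 2)² = -4 - 34*1² = -4 - 34*1 = -4 - 34 = -38)
I(H) = -122 + H
4580603 - I(Y) = 4580603 - (-122 - 38) = 4580603 - 1*(-160) = 4580603 + 160 = 4580763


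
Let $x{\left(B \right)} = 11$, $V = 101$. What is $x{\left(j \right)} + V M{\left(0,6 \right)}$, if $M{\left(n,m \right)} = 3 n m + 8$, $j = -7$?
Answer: $819$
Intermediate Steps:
$M{\left(n,m \right)} = 8 + 3 m n$ ($M{\left(n,m \right)} = 3 m n + 8 = 8 + 3 m n$)
$x{\left(j \right)} + V M{\left(0,6 \right)} = 11 + 101 \left(8 + 3 \cdot 6 \cdot 0\right) = 11 + 101 \left(8 + 0\right) = 11 + 101 \cdot 8 = 11 + 808 = 819$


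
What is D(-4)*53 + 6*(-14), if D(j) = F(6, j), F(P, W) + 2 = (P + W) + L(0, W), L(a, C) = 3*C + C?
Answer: -932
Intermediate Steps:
L(a, C) = 4*C
F(P, W) = -2 + P + 5*W (F(P, W) = -2 + ((P + W) + 4*W) = -2 + (P + 5*W) = -2 + P + 5*W)
D(j) = 4 + 5*j (D(j) = -2 + 6 + 5*j = 4 + 5*j)
D(-4)*53 + 6*(-14) = (4 + 5*(-4))*53 + 6*(-14) = (4 - 20)*53 - 84 = -16*53 - 84 = -848 - 84 = -932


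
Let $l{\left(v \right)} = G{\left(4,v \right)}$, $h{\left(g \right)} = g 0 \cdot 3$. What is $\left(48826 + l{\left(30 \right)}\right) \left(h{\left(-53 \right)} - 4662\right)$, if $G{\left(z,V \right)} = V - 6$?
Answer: $-227738700$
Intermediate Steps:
$h{\left(g \right)} = 0$ ($h{\left(g \right)} = 0 \cdot 3 = 0$)
$G{\left(z,V \right)} = -6 + V$
$l{\left(v \right)} = -6 + v$
$\left(48826 + l{\left(30 \right)}\right) \left(h{\left(-53 \right)} - 4662\right) = \left(48826 + \left(-6 + 30\right)\right) \left(0 - 4662\right) = \left(48826 + 24\right) \left(-4662\right) = 48850 \left(-4662\right) = -227738700$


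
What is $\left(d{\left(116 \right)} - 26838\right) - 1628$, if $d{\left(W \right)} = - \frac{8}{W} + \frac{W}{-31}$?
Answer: $- \frac{25594360}{899} \approx -28470.0$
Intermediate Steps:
$d{\left(W \right)} = - \frac{8}{W} - \frac{W}{31}$ ($d{\left(W \right)} = - \frac{8}{W} + W \left(- \frac{1}{31}\right) = - \frac{8}{W} - \frac{W}{31}$)
$\left(d{\left(116 \right)} - 26838\right) - 1628 = \left(\left(- \frac{8}{116} - \frac{116}{31}\right) - 26838\right) - 1628 = \left(\left(\left(-8\right) \frac{1}{116} - \frac{116}{31}\right) - 26838\right) - 1628 = \left(\left(- \frac{2}{29} - \frac{116}{31}\right) - 26838\right) - 1628 = \left(- \frac{3426}{899} - 26838\right) - 1628 = - \frac{24130788}{899} - 1628 = - \frac{25594360}{899}$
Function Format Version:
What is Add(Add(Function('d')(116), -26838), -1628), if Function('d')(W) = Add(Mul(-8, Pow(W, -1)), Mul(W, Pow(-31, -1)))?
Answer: Rational(-25594360, 899) ≈ -28470.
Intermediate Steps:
Function('d')(W) = Add(Mul(-8, Pow(W, -1)), Mul(Rational(-1, 31), W)) (Function('d')(W) = Add(Mul(-8, Pow(W, -1)), Mul(W, Rational(-1, 31))) = Add(Mul(-8, Pow(W, -1)), Mul(Rational(-1, 31), W)))
Add(Add(Function('d')(116), -26838), -1628) = Add(Add(Add(Mul(-8, Pow(116, -1)), Mul(Rational(-1, 31), 116)), -26838), -1628) = Add(Add(Add(Mul(-8, Rational(1, 116)), Rational(-116, 31)), -26838), -1628) = Add(Add(Add(Rational(-2, 29), Rational(-116, 31)), -26838), -1628) = Add(Add(Rational(-3426, 899), -26838), -1628) = Add(Rational(-24130788, 899), -1628) = Rational(-25594360, 899)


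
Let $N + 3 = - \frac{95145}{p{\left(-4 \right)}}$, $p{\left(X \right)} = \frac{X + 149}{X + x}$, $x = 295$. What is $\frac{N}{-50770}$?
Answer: $\frac{2768763}{736165} \approx 3.7611$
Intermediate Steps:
$p{\left(X \right)} = \frac{149 + X}{295 + X}$ ($p{\left(X \right)} = \frac{X + 149}{X + 295} = \frac{149 + X}{295 + X}$)
$N = - \frac{5537526}{29}$ ($N = -3 - \frac{95145}{\frac{1}{295 - 4} \left(149 - 4\right)} = -3 - \frac{95145}{\frac{1}{291} \cdot 145} = -3 - \frac{95145}{\frac{145}{291}} = -3 - \frac{5537439}{29} = - \frac{5537526}{29} \approx -1.9095 \cdot 10^{5}$)
$\frac{N}{-50770} = - \frac{5537526}{29 \left(-50770\right)} = \left(- \frac{5537526}{29}\right) \left(- \frac{1}{50770}\right) = \frac{2768763}{736165}$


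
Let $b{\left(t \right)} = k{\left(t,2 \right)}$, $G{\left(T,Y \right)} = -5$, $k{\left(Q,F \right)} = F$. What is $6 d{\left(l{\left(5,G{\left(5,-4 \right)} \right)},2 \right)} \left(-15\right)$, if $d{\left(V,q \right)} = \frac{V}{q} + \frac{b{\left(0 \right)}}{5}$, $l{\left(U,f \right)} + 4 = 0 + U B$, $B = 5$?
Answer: $-981$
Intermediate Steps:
$b{\left(t \right)} = 2$
$l{\left(U,f \right)} = -4 + 5 U$ ($l{\left(U,f \right)} = -4 + \left(0 + U 5\right) = -4 + \left(0 + 5 U\right) = -4 + 5 U$)
$d{\left(V,q \right)} = \frac{2}{5} + \frac{V}{q}$ ($d{\left(V,q \right)} = \frac{V}{q} + \frac{2}{5} = \frac{2}{5} + \frac{V}{q}$)
$6 d{\left(l{\left(5,G{\left(5,-4 \right)} \right)},2 \right)} \left(-15\right) = 6 \left(\frac{2}{5} + \frac{-4 + 5 \cdot 5}{2}\right) \left(-15\right) = 6 \left(\frac{2}{5} + \left(-4 + 25\right) \frac{1}{2}\right) \left(-15\right) = 6 \left(\frac{2}{5} + 21 \cdot \frac{1}{2}\right) \left(-15\right) = 6 \left(\frac{2}{5} + \frac{21}{2}\right) \left(-15\right) = 6 \cdot \frac{109}{10} \left(-15\right) = \frac{327}{5} \left(-15\right) = -981$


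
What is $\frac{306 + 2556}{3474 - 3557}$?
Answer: $- \frac{2862}{83} \approx -34.482$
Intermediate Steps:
$\frac{306 + 2556}{3474 - 3557} = \frac{2862}{-83} = 2862 \left(- \frac{1}{83}\right) = - \frac{2862}{83}$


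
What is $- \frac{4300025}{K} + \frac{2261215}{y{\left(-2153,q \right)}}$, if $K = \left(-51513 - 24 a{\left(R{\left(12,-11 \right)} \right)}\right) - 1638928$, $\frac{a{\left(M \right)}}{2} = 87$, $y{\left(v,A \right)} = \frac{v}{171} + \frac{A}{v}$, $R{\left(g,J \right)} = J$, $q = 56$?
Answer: $- \frac{282148277756459828}{1574294109149} \approx -1.7922 \cdot 10^{5}$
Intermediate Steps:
$y{\left(v,A \right)} = \frac{v}{171} + \frac{A}{v}$ ($y{\left(v,A \right)} = v \frac{1}{171} + \frac{A}{v} = \frac{v}{171} + \frac{A}{v}$)
$a{\left(M \right)} = 174$ ($a{\left(M \right)} = 2 \cdot 87 = 174$)
$K = -1694617$ ($K = \left(-51513 - 4176\right) - 1638928 = -55689 - 1638928 = -1694617$)
$- \frac{4300025}{K} + \frac{2261215}{y{\left(-2153,q \right)}} = - \frac{4300025}{-1694617} + \frac{2261215}{\frac{1}{171} \left(-2153\right) + \frac{56}{-2153}} = \left(-4300025\right) \left(- \frac{1}{1694617}\right) + \frac{2261215}{- \frac{2153}{171} + 56 \left(- \frac{1}{2153}\right)} = \frac{4300025}{1694617} + \frac{2261215}{- \frac{2153}{171} - \frac{56}{2153}} = \frac{4300025}{1694617} + \frac{2261215}{- \frac{4644985}{368163}} = \frac{4300025}{1694617} + 2261215 \left(- \frac{368163}{4644985}\right) = \frac{4300025}{1694617} - \frac{166499139609}{928997} = - \frac{282148277756459828}{1574294109149}$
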